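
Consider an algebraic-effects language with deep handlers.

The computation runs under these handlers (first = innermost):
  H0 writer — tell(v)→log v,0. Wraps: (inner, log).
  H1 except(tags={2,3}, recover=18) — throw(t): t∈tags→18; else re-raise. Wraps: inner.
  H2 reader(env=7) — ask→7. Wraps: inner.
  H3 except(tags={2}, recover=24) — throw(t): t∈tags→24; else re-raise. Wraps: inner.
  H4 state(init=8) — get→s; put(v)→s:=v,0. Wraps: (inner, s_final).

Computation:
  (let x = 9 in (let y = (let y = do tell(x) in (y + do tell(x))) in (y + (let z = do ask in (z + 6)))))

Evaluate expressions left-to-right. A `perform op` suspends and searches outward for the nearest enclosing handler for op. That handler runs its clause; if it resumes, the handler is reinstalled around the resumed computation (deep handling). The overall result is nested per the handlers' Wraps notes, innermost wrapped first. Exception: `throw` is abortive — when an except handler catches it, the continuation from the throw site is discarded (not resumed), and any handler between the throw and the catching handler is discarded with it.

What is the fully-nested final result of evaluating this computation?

Working:
tell(9) @ H0 ⇒ log+=9
tell(9) @ H0 ⇒ log+=9
ask @ H2 ⇒ 7
H0 returns (13, (9, 9))
H1 returns (13, (9, 9))
H2 returns (13, (9, 9))
H3 returns (13, (9, 9))
H4 returns ((13, (9, 9)), 8)
= ((13, (9, 9)), 8)

Answer: ((13, (9, 9)), 8)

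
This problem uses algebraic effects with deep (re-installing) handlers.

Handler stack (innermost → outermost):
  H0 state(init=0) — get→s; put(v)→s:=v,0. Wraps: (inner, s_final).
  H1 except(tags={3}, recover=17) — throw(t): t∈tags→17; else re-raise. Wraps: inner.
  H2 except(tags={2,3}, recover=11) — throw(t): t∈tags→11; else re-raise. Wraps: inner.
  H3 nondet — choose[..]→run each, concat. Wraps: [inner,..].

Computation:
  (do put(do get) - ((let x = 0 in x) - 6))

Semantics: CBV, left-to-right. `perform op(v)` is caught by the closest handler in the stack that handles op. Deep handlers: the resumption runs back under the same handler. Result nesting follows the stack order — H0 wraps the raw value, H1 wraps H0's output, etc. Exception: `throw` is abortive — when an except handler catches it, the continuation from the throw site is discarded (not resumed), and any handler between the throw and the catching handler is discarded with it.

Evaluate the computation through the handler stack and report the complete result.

Step-by-step:
get @ H0 ⇒ 0
put(0) @ H0 ⇒ s:=0
H0 returns (6, 0)
H1 returns (6, 0)
H2 returns (6, 0)
H3 returns [(6, 0)]
= [(6, 0)]

Answer: [(6, 0)]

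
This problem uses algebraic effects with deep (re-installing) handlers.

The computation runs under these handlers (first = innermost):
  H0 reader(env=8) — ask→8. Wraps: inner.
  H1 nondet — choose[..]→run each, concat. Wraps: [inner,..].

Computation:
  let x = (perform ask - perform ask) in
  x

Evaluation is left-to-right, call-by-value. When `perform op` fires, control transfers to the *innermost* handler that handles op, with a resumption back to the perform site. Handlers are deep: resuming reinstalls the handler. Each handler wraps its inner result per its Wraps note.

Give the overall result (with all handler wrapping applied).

Step-by-step:
ask @ H0 ⇒ 8
ask @ H0 ⇒ 8
H0 returns 0
H1 returns [0]
= [0]

Answer: [0]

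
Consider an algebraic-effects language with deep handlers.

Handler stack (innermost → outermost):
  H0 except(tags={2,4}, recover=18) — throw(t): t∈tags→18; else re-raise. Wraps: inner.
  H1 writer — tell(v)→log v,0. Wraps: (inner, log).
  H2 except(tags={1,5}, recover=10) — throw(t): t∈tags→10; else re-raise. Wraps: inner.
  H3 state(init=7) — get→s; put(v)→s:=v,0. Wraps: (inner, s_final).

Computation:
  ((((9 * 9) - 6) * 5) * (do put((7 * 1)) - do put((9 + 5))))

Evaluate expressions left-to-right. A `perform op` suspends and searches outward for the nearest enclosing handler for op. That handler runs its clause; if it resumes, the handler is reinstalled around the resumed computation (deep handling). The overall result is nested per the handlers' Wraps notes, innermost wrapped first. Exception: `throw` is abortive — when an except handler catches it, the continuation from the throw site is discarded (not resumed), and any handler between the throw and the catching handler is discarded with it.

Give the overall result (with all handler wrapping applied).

Working:
put(7) @ H3 ⇒ s:=7
put(14) @ H3 ⇒ s:=14
H0 returns 0
H1 returns (0, ())
H2 returns (0, ())
H3 returns ((0, ()), 14)
= ((0, ()), 14)

Answer: ((0, ()), 14)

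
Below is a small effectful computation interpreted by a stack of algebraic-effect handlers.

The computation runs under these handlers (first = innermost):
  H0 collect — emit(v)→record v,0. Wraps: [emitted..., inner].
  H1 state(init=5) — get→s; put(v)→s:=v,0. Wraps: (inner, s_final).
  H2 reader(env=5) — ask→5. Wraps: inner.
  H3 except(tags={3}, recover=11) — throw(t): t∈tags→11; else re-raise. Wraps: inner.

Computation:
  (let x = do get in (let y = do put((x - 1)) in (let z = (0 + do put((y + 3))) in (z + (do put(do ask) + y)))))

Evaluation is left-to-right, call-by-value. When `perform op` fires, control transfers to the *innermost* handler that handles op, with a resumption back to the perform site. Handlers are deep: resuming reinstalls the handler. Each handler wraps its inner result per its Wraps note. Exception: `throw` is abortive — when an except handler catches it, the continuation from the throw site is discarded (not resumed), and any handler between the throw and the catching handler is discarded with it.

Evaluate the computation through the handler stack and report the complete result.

Evaluation trace:
get @ H1 ⇒ 5
put(4) @ H1 ⇒ s:=4
put(3) @ H1 ⇒ s:=3
ask @ H2 ⇒ 5
put(5) @ H1 ⇒ s:=5
H0 returns [0]
H1 returns ([0], 5)
H2 returns ([0], 5)
H3 returns ([0], 5)
= ([0], 5)

Answer: ([0], 5)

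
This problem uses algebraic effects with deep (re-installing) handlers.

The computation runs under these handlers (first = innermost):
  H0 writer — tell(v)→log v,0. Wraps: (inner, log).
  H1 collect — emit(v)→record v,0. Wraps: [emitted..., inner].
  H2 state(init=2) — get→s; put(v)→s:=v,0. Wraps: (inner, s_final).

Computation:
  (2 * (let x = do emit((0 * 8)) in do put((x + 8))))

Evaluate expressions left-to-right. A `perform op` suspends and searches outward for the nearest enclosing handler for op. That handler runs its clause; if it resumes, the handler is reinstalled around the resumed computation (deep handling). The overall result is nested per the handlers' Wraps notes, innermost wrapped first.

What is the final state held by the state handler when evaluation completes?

Step-by-step:
emit(0) @ H1 ⇒ out+=0
put(8) @ H2 ⇒ s:=8
H0 returns (0, ())
H1 returns [0, (0, ())]
H2 returns ([0, (0, ())], 8)
= ([0, (0, ())], 8)

Answer: 8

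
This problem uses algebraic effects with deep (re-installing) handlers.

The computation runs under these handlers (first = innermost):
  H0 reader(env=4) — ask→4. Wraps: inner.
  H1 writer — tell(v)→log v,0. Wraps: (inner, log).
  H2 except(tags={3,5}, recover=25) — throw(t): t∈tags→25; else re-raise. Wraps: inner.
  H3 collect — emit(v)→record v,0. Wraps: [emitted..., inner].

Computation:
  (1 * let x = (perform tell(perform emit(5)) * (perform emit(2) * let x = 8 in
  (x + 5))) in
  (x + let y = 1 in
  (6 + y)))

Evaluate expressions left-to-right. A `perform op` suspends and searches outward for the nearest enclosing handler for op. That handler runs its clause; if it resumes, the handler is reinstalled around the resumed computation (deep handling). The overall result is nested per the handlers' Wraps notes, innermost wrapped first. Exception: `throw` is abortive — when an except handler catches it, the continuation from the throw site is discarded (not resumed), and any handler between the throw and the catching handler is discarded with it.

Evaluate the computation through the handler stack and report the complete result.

Answer: [5, 2, (7, (0))]

Working:
emit(5) @ H3 ⇒ out+=5
tell(0) @ H1 ⇒ log+=0
emit(2) @ H3 ⇒ out+=2
H0 returns 7
H1 returns (7, (0))
H2 returns (7, (0))
H3 returns [5, 2, (7, (0))]
= [5, 2, (7, (0))]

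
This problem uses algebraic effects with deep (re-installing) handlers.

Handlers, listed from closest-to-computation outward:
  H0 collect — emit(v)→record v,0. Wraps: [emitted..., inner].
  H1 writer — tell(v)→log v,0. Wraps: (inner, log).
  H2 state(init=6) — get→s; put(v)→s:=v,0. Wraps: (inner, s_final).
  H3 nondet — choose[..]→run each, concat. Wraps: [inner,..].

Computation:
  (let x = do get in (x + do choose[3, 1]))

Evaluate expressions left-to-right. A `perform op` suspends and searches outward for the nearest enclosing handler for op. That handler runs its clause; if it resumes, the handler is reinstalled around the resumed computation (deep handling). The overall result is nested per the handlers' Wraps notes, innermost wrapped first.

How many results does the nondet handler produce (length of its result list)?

Working:
get @ H2 ⇒ 6
choose[3, 1] @ H3
  branch[0] choose=3:
    H0 returns [9]
    H1 returns ([9], ())
    H2 returns (([9], ()), 6)
    H3 returns [(([9], ()), 6)]
  branch[1] choose=1:
    H0 returns [7]
    H1 returns ([7], ())
    H2 returns (([7], ()), 6)
    H3 returns [(([7], ()), 6)]
= [(([9], ()), 6), (([7], ()), 6)]

Answer: 2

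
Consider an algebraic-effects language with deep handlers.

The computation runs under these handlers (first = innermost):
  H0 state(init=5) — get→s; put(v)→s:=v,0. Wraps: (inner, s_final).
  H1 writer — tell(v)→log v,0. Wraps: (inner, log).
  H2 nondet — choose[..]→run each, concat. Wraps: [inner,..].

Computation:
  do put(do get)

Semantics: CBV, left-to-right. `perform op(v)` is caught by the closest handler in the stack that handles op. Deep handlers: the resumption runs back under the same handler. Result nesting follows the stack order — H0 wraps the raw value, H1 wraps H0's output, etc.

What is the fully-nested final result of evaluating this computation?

Answer: [((0, 5), ())]

Evaluation trace:
get @ H0 ⇒ 5
put(5) @ H0 ⇒ s:=5
H0 returns (0, 5)
H1 returns ((0, 5), ())
H2 returns [((0, 5), ())]
= [((0, 5), ())]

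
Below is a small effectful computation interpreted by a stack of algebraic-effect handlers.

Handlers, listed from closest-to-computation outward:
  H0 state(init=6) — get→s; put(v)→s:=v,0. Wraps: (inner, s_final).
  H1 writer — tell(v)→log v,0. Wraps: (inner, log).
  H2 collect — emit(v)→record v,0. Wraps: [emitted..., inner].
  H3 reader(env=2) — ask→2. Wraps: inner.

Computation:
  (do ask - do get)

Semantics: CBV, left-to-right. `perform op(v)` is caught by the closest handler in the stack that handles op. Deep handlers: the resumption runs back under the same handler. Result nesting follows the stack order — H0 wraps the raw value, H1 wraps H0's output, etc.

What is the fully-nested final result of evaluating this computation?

Step-by-step:
ask @ H3 ⇒ 2
get @ H0 ⇒ 6
H0 returns (-4, 6)
H1 returns ((-4, 6), ())
H2 returns [((-4, 6), ())]
H3 returns [((-4, 6), ())]
= [((-4, 6), ())]

Answer: [((-4, 6), ())]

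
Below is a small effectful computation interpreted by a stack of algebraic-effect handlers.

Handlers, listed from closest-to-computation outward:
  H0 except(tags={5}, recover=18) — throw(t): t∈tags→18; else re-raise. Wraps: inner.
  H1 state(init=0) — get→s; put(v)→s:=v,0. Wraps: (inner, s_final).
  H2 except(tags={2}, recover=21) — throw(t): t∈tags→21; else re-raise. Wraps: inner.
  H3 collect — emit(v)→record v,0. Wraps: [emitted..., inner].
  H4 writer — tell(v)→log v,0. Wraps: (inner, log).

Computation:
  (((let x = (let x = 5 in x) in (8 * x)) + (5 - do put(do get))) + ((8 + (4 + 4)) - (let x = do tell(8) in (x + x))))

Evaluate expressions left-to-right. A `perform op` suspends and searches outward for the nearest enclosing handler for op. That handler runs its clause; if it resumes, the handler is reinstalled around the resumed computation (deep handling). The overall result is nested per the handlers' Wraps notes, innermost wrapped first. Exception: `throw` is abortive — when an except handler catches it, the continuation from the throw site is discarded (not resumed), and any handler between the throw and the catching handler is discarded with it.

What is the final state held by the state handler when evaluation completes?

Working:
get @ H1 ⇒ 0
put(0) @ H1 ⇒ s:=0
tell(8) @ H4 ⇒ log+=8
H0 returns 61
H1 returns (61, 0)
H2 returns (61, 0)
H3 returns [(61, 0)]
H4 returns ([(61, 0)], (8))
= ([(61, 0)], (8))

Answer: 0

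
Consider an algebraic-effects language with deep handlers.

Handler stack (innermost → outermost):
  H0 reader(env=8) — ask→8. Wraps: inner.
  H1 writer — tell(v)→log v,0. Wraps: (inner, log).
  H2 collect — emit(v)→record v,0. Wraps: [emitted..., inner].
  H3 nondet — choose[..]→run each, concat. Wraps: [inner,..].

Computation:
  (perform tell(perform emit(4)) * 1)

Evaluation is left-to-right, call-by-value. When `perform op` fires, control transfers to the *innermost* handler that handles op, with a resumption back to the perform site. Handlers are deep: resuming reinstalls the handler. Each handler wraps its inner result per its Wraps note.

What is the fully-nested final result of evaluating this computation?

Evaluation trace:
emit(4) @ H2 ⇒ out+=4
tell(0) @ H1 ⇒ log+=0
H0 returns 0
H1 returns (0, (0))
H2 returns [4, (0, (0))]
H3 returns [[4, (0, (0))]]
= [[4, (0, (0))]]

Answer: [[4, (0, (0))]]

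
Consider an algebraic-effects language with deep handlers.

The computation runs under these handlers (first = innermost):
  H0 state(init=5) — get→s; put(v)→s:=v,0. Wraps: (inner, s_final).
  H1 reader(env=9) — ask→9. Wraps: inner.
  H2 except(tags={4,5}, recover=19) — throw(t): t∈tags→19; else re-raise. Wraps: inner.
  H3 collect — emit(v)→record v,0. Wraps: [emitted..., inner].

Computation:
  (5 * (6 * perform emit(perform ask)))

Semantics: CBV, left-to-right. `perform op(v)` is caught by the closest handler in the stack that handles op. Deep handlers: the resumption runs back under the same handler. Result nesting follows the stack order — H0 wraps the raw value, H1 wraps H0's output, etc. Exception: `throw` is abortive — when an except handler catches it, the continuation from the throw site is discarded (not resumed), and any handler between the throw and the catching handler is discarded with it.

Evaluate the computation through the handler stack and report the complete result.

Working:
ask @ H1 ⇒ 9
emit(9) @ H3 ⇒ out+=9
H0 returns (0, 5)
H1 returns (0, 5)
H2 returns (0, 5)
H3 returns [9, (0, 5)]
= [9, (0, 5)]

Answer: [9, (0, 5)]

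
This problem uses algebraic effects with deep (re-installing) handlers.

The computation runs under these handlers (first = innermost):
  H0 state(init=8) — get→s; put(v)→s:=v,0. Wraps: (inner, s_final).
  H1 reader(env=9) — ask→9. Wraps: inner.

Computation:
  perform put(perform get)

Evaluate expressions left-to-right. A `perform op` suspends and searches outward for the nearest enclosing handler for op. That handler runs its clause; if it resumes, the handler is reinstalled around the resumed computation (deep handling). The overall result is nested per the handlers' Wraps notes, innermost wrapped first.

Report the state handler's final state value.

Answer: 8

Step-by-step:
get @ H0 ⇒ 8
put(8) @ H0 ⇒ s:=8
H0 returns (0, 8)
H1 returns (0, 8)
= (0, 8)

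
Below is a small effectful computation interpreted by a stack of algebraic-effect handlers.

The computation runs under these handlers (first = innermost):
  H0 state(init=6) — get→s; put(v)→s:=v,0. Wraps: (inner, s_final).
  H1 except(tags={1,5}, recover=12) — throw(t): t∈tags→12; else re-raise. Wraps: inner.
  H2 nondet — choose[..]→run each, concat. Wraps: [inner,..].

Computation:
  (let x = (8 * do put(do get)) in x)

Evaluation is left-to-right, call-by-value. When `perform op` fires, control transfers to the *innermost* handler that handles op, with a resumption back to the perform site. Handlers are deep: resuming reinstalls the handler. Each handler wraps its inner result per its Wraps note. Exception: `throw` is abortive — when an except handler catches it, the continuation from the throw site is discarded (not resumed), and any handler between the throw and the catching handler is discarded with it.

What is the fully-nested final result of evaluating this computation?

Evaluation trace:
get @ H0 ⇒ 6
put(6) @ H0 ⇒ s:=6
H0 returns (0, 6)
H1 returns (0, 6)
H2 returns [(0, 6)]
= [(0, 6)]

Answer: [(0, 6)]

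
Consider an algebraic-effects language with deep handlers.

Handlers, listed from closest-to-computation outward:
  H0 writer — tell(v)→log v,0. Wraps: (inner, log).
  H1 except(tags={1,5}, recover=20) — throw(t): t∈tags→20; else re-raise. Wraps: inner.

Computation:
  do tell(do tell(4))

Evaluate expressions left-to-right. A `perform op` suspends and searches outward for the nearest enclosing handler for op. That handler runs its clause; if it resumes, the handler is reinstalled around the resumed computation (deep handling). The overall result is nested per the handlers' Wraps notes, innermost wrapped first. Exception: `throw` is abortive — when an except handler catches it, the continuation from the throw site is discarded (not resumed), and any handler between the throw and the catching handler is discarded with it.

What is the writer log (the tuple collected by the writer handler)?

Step-by-step:
tell(4) @ H0 ⇒ log+=4
tell(0) @ H0 ⇒ log+=0
H0 returns (0, (4, 0))
H1 returns (0, (4, 0))
= (0, (4, 0))

Answer: (4, 0)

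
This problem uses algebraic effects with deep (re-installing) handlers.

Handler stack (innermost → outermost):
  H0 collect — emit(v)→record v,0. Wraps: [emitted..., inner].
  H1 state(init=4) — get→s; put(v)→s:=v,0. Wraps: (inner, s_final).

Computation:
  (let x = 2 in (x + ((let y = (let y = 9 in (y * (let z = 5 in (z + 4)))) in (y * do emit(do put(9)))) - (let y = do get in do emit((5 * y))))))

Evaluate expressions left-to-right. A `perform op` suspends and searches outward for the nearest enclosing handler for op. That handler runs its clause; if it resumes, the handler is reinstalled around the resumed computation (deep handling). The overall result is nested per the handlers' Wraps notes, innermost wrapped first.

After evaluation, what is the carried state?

Working:
put(9) @ H1 ⇒ s:=9
emit(0) @ H0 ⇒ out+=0
get @ H1 ⇒ 9
emit(45) @ H0 ⇒ out+=45
H0 returns [0, 45, 2]
H1 returns ([0, 45, 2], 9)
= ([0, 45, 2], 9)

Answer: 9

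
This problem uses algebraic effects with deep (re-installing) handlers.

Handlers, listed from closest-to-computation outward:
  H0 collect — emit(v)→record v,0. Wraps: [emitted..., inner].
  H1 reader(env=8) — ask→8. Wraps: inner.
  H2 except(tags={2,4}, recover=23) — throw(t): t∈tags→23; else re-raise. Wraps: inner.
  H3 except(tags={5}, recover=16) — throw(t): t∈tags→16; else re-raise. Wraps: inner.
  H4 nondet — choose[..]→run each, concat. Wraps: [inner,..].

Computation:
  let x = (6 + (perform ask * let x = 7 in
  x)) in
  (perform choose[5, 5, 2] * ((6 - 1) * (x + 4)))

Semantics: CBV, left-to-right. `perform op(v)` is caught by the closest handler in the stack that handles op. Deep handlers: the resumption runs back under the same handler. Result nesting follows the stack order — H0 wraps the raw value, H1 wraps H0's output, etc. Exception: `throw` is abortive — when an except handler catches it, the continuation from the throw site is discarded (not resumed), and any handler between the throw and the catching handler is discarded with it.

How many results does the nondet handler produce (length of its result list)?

Evaluation trace:
ask @ H1 ⇒ 8
choose[5, 5, 2] @ H4
  branch[0] choose=5:
    H0 returns [1650]
    H1 returns [1650]
    H2 returns [1650]
    H3 returns [1650]
    H4 returns [[1650]]
  branch[1] choose=5:
    H0 returns [1650]
    H1 returns [1650]
    H2 returns [1650]
    H3 returns [1650]
    H4 returns [[1650]]
  branch[2] choose=2:
    H0 returns [660]
    H1 returns [660]
    H2 returns [660]
    H3 returns [660]
    H4 returns [[660]]
= [[1650], [1650], [660]]

Answer: 3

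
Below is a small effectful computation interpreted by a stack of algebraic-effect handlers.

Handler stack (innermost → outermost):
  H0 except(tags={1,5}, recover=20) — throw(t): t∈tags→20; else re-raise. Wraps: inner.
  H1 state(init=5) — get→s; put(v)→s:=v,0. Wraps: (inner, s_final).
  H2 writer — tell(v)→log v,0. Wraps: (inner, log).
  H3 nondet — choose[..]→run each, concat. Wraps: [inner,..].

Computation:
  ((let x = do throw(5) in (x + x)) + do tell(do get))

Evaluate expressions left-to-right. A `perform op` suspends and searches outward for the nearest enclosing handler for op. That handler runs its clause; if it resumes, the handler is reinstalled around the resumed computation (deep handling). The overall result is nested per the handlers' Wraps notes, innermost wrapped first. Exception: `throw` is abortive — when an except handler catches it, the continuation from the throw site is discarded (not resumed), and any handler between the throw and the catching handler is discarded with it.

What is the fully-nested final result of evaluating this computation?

Answer: [((20, 5), ())]

Working:
throw(5) @ H0 caught ⇒ 20
H1 returns (20, 5)
H2 returns ((20, 5), ())
H3 returns [((20, 5), ())]
= [((20, 5), ())]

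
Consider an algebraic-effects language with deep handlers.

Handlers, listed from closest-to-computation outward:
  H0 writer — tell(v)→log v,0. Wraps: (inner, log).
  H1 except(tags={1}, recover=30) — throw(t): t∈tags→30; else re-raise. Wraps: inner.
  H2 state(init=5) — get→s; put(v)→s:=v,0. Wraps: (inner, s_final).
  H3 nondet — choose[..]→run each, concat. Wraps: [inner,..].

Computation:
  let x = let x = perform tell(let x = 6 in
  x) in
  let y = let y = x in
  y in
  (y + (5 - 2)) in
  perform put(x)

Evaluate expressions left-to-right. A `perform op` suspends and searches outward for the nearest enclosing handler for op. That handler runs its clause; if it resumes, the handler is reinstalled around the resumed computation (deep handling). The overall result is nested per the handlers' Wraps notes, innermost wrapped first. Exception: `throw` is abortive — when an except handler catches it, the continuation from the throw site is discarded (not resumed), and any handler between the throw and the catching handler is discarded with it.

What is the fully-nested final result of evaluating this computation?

Step-by-step:
tell(6) @ H0 ⇒ log+=6
put(3) @ H2 ⇒ s:=3
H0 returns (0, (6))
H1 returns (0, (6))
H2 returns ((0, (6)), 3)
H3 returns [((0, (6)), 3)]
= [((0, (6)), 3)]

Answer: [((0, (6)), 3)]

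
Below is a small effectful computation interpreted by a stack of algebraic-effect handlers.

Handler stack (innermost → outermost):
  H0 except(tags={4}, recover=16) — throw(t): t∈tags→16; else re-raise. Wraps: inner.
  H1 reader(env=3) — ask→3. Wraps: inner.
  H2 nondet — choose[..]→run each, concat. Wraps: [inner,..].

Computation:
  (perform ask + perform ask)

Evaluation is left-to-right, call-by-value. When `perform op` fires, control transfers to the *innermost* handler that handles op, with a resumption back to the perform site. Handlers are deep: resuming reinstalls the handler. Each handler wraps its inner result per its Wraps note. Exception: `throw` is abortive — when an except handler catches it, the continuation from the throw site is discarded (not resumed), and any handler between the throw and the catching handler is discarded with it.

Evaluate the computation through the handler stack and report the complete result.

Step-by-step:
ask @ H1 ⇒ 3
ask @ H1 ⇒ 3
H0 returns 6
H1 returns 6
H2 returns [6]
= [6]

Answer: [6]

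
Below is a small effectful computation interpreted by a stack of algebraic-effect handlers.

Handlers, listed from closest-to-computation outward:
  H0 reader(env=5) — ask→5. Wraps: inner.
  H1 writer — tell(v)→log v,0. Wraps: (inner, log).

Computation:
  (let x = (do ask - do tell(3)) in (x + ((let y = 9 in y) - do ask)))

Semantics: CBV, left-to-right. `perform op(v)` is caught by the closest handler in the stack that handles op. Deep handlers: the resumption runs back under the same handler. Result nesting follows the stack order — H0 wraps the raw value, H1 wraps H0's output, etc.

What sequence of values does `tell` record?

Step-by-step:
ask @ H0 ⇒ 5
tell(3) @ H1 ⇒ log+=3
ask @ H0 ⇒ 5
H0 returns 9
H1 returns (9, (3))
= (9, (3))

Answer: (3)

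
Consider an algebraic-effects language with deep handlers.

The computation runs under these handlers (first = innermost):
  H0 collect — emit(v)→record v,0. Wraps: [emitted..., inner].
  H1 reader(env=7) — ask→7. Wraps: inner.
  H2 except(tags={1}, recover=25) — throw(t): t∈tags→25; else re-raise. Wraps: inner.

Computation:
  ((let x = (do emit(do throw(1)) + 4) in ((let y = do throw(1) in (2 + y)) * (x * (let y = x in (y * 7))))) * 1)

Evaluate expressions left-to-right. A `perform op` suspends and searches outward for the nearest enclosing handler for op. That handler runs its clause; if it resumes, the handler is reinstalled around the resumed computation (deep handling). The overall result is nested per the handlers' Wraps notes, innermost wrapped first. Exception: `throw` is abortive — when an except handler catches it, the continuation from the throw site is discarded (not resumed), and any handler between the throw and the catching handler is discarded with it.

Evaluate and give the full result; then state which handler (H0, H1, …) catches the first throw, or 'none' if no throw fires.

Evaluation trace:
throw(1) @ H2 caught ⇒ 25
= 25

Answer: 25 ; first throw caught by: H2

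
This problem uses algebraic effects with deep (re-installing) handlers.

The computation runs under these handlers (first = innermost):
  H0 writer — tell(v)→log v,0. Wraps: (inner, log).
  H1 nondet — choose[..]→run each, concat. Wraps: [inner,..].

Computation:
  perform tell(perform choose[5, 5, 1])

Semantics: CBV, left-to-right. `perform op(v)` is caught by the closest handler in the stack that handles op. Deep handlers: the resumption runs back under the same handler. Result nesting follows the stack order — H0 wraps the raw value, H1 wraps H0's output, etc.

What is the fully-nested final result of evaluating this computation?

Answer: [(0, (5)), (0, (5)), (0, (1))]

Step-by-step:
choose[5, 5, 1] @ H1
  branch[0] choose=5:
    tell(5) @ H0 ⇒ log+=5
    H0 returns (0, (5))
    H1 returns [(0, (5))]
  branch[1] choose=5:
    tell(5) @ H0 ⇒ log+=5
    H0 returns (0, (5))
    H1 returns [(0, (5))]
  branch[2] choose=1:
    tell(1) @ H0 ⇒ log+=1
    H0 returns (0, (1))
    H1 returns [(0, (1))]
= [(0, (5)), (0, (5)), (0, (1))]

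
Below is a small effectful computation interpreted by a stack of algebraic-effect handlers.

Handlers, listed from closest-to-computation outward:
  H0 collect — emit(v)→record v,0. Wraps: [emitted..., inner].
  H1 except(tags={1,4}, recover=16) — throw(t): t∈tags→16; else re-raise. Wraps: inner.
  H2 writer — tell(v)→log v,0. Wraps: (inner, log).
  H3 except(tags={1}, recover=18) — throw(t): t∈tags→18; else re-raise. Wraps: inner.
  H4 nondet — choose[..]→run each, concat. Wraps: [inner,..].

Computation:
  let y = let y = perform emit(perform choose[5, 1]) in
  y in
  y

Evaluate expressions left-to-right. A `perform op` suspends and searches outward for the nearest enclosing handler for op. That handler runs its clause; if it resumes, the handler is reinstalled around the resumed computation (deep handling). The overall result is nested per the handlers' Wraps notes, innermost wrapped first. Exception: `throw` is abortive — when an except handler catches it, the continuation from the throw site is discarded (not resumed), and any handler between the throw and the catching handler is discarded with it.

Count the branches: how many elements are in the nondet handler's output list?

Answer: 2

Working:
choose[5, 1] @ H4
  branch[0] choose=5:
    emit(5) @ H0 ⇒ out+=5
    H0 returns [5, 0]
    H1 returns [5, 0]
    H2 returns ([5, 0], ())
    H3 returns ([5, 0], ())
    H4 returns [([5, 0], ())]
  branch[1] choose=1:
    emit(1) @ H0 ⇒ out+=1
    H0 returns [1, 0]
    H1 returns [1, 0]
    H2 returns ([1, 0], ())
    H3 returns ([1, 0], ())
    H4 returns [([1, 0], ())]
= [([5, 0], ()), ([1, 0], ())]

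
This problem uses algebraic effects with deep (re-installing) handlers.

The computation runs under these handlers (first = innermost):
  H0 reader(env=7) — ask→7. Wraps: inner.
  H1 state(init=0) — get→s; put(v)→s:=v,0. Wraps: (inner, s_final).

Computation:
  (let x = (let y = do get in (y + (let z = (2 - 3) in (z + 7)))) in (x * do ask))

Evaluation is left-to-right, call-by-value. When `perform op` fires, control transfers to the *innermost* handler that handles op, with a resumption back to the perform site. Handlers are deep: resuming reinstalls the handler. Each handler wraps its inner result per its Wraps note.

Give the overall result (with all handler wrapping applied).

Working:
get @ H1 ⇒ 0
ask @ H0 ⇒ 7
H0 returns 42
H1 returns (42, 0)
= (42, 0)

Answer: (42, 0)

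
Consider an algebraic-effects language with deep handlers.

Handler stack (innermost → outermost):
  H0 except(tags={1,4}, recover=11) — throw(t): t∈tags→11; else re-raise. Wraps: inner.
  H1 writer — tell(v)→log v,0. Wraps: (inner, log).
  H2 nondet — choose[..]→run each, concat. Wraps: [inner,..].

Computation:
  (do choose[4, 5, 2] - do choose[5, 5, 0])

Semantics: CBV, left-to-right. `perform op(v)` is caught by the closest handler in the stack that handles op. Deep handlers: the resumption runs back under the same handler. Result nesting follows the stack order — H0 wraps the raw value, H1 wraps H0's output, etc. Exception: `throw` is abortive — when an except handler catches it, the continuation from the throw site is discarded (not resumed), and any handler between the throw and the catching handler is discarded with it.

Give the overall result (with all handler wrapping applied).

Answer: [(-1, ()), (-1, ()), (4, ()), (0, ()), (0, ()), (5, ()), (-3, ()), (-3, ()), (2, ())]

Step-by-step:
choose[4, 5, 2] @ H2
  branch[0] choose=4:
    choose[5, 5, 0] @ H2
      branch[0] choose=5:
        H0 returns -1
        H1 returns (-1, ())
        H2 returns [(-1, ())]
      branch[1] choose=5:
        H0 returns -1
        H1 returns (-1, ())
        H2 returns [(-1, ())]
      branch[2] choose=0:
        H0 returns 4
        H1 returns (4, ())
        H2 returns [(4, ())]
  branch[1] choose=5:
    choose[5, 5, 0] @ H2
      branch[0] choose=5:
        H0 returns 0
        H1 returns (0, ())
        H2 returns [(0, ())]
      branch[1] choose=5:
        H0 returns 0
        H1 returns (0, ())
        H2 returns [(0, ())]
      branch[2] choose=0:
        H0 returns 5
        H1 returns (5, ())
        H2 returns [(5, ())]
  branch[2] choose=2:
    choose[5, 5, 0] @ H2
      branch[0] choose=5:
        H0 returns -3
        H1 returns (-3, ())
        H2 returns [(-3, ())]
      branch[1] choose=5:
        H0 returns -3
        H1 returns (-3, ())
        H2 returns [(-3, ())]
      branch[2] choose=0:
        H0 returns 2
        H1 returns (2, ())
        H2 returns [(2, ())]
= [(-1, ()), (-1, ()), (4, ()), (0, ()), (0, ()), (5, ()), (-3, ()), (-3, ()), (2, ())]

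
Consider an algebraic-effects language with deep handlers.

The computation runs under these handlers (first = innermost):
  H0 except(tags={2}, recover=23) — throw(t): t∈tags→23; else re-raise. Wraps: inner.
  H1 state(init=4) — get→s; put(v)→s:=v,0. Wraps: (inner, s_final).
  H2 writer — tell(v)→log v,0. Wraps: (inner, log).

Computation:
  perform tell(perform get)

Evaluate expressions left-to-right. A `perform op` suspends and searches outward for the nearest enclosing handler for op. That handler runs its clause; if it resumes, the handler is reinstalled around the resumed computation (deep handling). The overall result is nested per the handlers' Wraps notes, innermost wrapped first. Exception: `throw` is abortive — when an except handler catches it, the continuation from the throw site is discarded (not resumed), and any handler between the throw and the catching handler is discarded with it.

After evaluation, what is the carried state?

Answer: 4

Working:
get @ H1 ⇒ 4
tell(4) @ H2 ⇒ log+=4
H0 returns 0
H1 returns (0, 4)
H2 returns ((0, 4), (4))
= ((0, 4), (4))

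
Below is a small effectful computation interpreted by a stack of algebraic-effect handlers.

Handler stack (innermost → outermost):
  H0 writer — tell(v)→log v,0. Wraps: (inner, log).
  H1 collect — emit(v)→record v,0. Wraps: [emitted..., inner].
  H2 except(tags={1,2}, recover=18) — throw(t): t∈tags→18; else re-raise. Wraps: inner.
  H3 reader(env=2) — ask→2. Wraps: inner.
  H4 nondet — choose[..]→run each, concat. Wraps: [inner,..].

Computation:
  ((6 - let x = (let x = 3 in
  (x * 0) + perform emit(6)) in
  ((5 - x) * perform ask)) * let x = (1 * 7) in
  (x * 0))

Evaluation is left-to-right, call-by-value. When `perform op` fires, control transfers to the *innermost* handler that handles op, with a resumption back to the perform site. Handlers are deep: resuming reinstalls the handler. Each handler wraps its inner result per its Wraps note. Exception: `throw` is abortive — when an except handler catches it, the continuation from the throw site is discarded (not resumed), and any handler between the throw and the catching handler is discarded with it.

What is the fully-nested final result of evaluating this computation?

Answer: [[6, (0, ())]]

Evaluation trace:
emit(6) @ H1 ⇒ out+=6
ask @ H3 ⇒ 2
H0 returns (0, ())
H1 returns [6, (0, ())]
H2 returns [6, (0, ())]
H3 returns [6, (0, ())]
H4 returns [[6, (0, ())]]
= [[6, (0, ())]]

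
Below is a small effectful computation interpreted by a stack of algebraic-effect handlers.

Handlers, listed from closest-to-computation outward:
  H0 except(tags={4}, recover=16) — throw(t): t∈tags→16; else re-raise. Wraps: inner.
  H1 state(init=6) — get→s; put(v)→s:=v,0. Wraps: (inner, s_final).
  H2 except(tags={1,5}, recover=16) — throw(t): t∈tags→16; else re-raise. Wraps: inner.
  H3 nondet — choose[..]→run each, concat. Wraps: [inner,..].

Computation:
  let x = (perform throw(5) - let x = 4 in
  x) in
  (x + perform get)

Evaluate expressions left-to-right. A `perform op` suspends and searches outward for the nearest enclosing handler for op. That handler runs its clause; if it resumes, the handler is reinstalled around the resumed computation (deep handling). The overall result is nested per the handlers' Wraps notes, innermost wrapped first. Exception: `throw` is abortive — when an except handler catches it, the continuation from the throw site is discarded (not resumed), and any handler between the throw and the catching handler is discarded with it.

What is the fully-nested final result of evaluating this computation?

Working:
throw(5) @ H0 re-raised
throw(5) @ H2 caught ⇒ 16
H3 returns [16]
= [16]

Answer: [16]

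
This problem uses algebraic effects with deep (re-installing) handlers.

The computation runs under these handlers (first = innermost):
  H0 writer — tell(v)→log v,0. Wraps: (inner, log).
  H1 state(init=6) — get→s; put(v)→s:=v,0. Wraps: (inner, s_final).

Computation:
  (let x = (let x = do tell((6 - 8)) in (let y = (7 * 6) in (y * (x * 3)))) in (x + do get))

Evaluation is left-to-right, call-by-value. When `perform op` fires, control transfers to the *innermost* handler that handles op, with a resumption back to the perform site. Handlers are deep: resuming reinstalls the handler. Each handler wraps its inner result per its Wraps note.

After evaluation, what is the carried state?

Step-by-step:
tell(-2) @ H0 ⇒ log+=-2
get @ H1 ⇒ 6
H0 returns (6, (-2))
H1 returns ((6, (-2)), 6)
= ((6, (-2)), 6)

Answer: 6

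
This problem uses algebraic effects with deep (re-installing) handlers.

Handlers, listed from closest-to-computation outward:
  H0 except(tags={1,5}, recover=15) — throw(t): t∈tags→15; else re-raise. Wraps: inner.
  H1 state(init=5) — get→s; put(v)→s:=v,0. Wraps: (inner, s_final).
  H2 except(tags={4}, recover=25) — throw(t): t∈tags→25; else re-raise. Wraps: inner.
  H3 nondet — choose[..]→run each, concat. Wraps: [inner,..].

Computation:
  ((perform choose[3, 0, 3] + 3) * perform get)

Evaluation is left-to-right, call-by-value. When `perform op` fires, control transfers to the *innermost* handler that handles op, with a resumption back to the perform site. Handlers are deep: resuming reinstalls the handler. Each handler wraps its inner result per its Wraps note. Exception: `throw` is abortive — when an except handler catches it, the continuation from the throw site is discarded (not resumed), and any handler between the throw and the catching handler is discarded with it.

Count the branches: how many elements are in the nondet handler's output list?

Step-by-step:
choose[3, 0, 3] @ H3
  branch[0] choose=3:
    get @ H1 ⇒ 5
    H0 returns 30
    H1 returns (30, 5)
    H2 returns (30, 5)
    H3 returns [(30, 5)]
  branch[1] choose=0:
    get @ H1 ⇒ 5
    H0 returns 15
    H1 returns (15, 5)
    H2 returns (15, 5)
    H3 returns [(15, 5)]
  branch[2] choose=3:
    get @ H1 ⇒ 5
    H0 returns 30
    H1 returns (30, 5)
    H2 returns (30, 5)
    H3 returns [(30, 5)]
= [(30, 5), (15, 5), (30, 5)]

Answer: 3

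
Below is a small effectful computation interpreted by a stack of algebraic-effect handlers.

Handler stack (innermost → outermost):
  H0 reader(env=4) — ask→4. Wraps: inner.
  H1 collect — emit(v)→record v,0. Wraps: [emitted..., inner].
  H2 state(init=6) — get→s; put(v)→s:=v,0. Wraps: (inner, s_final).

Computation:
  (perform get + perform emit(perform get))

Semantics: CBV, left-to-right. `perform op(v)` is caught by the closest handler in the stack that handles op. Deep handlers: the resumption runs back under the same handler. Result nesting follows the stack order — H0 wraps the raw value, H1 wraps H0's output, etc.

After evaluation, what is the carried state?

Answer: 6

Evaluation trace:
get @ H2 ⇒ 6
get @ H2 ⇒ 6
emit(6) @ H1 ⇒ out+=6
H0 returns 6
H1 returns [6, 6]
H2 returns ([6, 6], 6)
= ([6, 6], 6)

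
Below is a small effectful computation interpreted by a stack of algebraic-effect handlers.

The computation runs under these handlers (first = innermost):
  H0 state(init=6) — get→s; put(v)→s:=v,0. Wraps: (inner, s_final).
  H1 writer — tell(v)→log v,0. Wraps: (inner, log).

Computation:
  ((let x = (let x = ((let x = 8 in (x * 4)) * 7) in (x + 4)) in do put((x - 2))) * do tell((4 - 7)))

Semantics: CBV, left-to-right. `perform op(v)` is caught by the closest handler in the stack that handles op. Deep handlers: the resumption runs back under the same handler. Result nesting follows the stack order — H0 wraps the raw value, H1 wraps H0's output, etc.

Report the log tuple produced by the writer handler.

Answer: (-3)

Evaluation trace:
put(226) @ H0 ⇒ s:=226
tell(-3) @ H1 ⇒ log+=-3
H0 returns (0, 226)
H1 returns ((0, 226), (-3))
= ((0, 226), (-3))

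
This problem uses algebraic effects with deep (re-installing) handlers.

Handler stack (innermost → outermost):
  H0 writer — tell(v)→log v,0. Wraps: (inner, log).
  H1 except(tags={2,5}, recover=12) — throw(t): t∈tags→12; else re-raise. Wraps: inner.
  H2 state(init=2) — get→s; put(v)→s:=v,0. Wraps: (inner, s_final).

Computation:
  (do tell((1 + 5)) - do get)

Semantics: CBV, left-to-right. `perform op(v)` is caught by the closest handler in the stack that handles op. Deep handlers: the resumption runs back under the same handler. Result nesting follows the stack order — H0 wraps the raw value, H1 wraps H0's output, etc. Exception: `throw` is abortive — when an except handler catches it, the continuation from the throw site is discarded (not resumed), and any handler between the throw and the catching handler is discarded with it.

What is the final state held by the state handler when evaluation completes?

Evaluation trace:
tell(6) @ H0 ⇒ log+=6
get @ H2 ⇒ 2
H0 returns (-2, (6))
H1 returns (-2, (6))
H2 returns ((-2, (6)), 2)
= ((-2, (6)), 2)

Answer: 2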